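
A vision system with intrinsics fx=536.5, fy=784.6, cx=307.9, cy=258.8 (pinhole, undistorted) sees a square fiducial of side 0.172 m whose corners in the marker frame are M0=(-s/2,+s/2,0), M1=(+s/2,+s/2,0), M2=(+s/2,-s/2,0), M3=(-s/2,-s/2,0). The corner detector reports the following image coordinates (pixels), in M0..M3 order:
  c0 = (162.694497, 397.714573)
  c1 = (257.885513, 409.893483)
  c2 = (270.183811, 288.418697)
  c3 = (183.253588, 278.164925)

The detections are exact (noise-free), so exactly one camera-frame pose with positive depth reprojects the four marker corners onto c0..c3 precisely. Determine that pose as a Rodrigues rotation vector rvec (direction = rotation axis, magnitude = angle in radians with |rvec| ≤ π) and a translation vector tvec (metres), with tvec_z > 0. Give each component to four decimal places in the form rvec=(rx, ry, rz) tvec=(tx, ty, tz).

rvec=(-0.5692, 0.0197, 0.0888) tvec=(-0.1669, 0.1049, 1.0041)

Intrinsics K: fx=536.5, fy=784.6, cx=307.9, cy=258.8
Marker side s = 0.172 m; corners in marker frame (Z=0):
  M0 = (-0.0860, +0.0860, 0)
  M1 = (+0.0860, +0.0860, 0)
  M2 = (+0.0860, -0.0860, 0)
  M3 = (-0.0860, -0.0860, 0)
Detected image corners:
  c0 = (162.694497, 397.714573) px
  c1 = (257.885513, 409.893483) px
  c2 = (270.183811, 288.418697) px
  c3 = (183.253588, 278.164925) px
Planar DLT: solve 8×8 A·h = b for H (H[2,2]=1):
  H  [+518.90729 -212.54742 +218.71381]
  H  [+50.15923 +516.76597 +340.75375]
  H  [-0.04306 -0.53520 +1.00000]
B = K⁻¹H; ‖b₁‖=0.995927, ‖b₂‖=0.995927; λ = 2/(‖b₁‖+‖b₂‖) = 1.004090, sign → tz>0 ⇒ λ=+1.004090
r₁ = λ·B[:,0] = (+0.99598,+0.07845,-0.04324); r₂ = λ·B[:,1] = (-0.08939,+0.83859,-0.53739)
r₃ = r₁×r₂ = (-0.00590,+0.53909,+0.84223); SVD([r₁ r₂ r₃]) → R = UVᵀ:
  R  [+0.99598 -0.08939 -0.00590]
  R  [+0.07845 +0.83859 +0.53909]
  R  [-0.04324 -0.53739 +0.84223]
t = (-0.16692, +0.10488, +1.00409) m
tr R = 2.676793; θ = arccos((tr R − 1)/2) = 0.576461 rad = 33.029°
axis k = ((R−Rᵀ)₃₂, (R−Rᵀ)₁₃, (R−Rᵀ)₂₁) / (2 sinθ) = (-0.987482, +0.034253, +0.153964)
rvec = θ·k = (-0.569246, +0.019746, +0.088755)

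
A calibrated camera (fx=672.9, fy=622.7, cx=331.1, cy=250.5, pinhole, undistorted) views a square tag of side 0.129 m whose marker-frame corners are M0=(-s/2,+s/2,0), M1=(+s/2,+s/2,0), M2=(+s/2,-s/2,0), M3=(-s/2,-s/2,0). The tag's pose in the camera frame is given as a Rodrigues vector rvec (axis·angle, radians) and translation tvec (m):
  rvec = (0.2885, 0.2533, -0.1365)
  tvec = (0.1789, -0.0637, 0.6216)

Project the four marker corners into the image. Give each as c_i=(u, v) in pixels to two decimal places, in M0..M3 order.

Intrinsics K: fx=672.9, fy=622.7, cx=331.1, cy=250.5
Marker side s = 0.129 m; corners in marker frame (Z=0):
  M0 = (-0.0645, +0.0645, 0)
  M1 = (+0.0645, +0.0645, 0)
  M2 = (+0.0645, -0.0645, 0)
  M3 = (-0.0645, -0.0645, 0)
rvec = (0.2885, 0.2533, -0.1365), |rvec| = θ = 0.40746 rad = 23.346°
Rodrigues: sinθ=0.39628, 1−cosθ=0.08187; R = I + sinθ·[k]× + (1−cosθ)·[k]×²:
    [+0.95917 +0.16879 +0.22693]
    [-0.09672 +0.94977 -0.29763]
    [-0.26577 +0.26353 +0.92732]
t = (0.1789, -0.0637, 0.6216) m
M0: Pc = R·M0+t = (+0.12792, +0.00380, +0.65574); u = 672.9·(+0.12792)/0.65574 + 331.1 = 462.3678, v = 622.7·(+0.00380)/0.65574 + 250.5 = 254.1070
M1: Pc = R·M1+t = (+0.25165, -0.00868, +0.62146); u = 672.9·(+0.25165)/0.62146 + 331.1 = 603.5855, v = 622.7·(-0.00868)/0.62146 + 250.5 = 241.8044
M2: Pc = R·M2+t = (+0.22988, -0.13120, +0.58746); u = 672.9·(+0.22988)/0.58746 + 331.1 = 594.4133, v = 622.7·(-0.13120)/0.58746 + 250.5 = 111.4314
M3: Pc = R·M3+t = (+0.10615, -0.11872, +0.62174); u = 672.9·(+0.10615)/0.62174 + 331.1 = 445.9799, v = 622.7·(-0.11872)/0.62174 + 250.5 = 131.5957

c0=(462.37, 254.11) c1=(603.59, 241.80) c2=(594.41, 111.43) c3=(445.98, 131.60)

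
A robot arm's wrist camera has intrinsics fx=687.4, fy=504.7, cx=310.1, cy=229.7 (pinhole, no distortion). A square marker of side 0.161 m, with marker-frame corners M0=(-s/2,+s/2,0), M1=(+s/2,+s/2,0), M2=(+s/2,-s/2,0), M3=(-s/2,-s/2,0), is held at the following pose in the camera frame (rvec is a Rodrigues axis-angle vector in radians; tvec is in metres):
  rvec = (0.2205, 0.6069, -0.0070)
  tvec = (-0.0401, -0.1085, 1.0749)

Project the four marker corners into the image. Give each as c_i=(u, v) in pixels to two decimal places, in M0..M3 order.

Intrinsics K: fx=687.4, fy=504.7, cx=310.1, cy=229.7
Marker side s = 0.161 m; corners in marker frame (Z=0):
  M0 = (-0.0805, +0.0805, 0)
  M1 = (+0.0805, +0.0805, 0)
  M2 = (+0.0805, -0.0805, 0)
  M3 = (-0.0805, -0.0805, 0)
rvec = (0.2205, 0.6069, -0.0070), |rvec| = θ = 0.64575 rad = 36.999°
Rodrigues: sinθ=0.60180, 1−cosθ=0.20135; R = I + sinθ·[k]× + (1−cosθ)·[k]×²:
    [+0.82212 +0.07114 +0.56485]
    [+0.05809 +0.97650 -0.20754]
    [-0.56634 +0.20344 +0.79867]
t = (-0.0401, -0.1085, 1.0749) m
M0: Pc = R·M0+t = (-0.10055, -0.03457, +1.13687); u = 687.4·(-0.10055)/1.13687 + 310.1 = 249.3006, v = 504.7·(-0.03457)/1.13687 + 229.7 = 214.3537
M1: Pc = R·M1+t = (+0.03181, -0.02522, +1.04569); u = 687.4·(+0.03181)/1.04569 + 310.1 = 331.0094, v = 504.7·(-0.02522)/1.04569 + 229.7 = 217.5299
M2: Pc = R·M2+t = (+0.02035, -0.18243, +1.01293); u = 687.4·(+0.02035)/1.01293 + 310.1 = 323.9128, v = 504.7·(-0.18243)/1.01293 + 229.7 = 138.8023
M3: Pc = R·M3+t = (-0.11201, -0.19178, +1.10411); u = 687.4·(-0.11201)/1.10411 + 310.1 = 240.3660, v = 504.7·(-0.19178)/1.10411 + 229.7 = 142.0335

c0=(249.30, 214.35) c1=(331.01, 217.53) c2=(323.91, 138.80) c3=(240.37, 142.03)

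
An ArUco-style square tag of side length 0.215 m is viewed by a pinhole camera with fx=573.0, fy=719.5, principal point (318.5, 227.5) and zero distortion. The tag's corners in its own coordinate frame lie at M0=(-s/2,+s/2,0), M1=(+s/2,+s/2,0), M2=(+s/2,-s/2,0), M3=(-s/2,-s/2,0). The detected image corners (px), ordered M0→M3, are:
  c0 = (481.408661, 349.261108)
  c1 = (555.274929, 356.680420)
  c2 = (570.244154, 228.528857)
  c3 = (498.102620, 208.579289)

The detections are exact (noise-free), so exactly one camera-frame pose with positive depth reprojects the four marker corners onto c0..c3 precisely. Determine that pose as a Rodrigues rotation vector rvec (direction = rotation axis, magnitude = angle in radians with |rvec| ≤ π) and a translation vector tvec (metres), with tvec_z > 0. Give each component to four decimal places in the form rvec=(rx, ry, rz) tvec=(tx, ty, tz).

rvec=(0.0226, -0.5201, 0.1545) tvec=(0.4172, 0.0927, 1.1413)

Intrinsics K: fx=573.0, fy=719.5, cx=318.5, cy=227.5
Marker side s = 0.215 m; corners in marker frame (Z=0):
  M0 = (-0.1075, +0.1075, 0)
  M1 = (+0.1075, +0.1075, 0)
  M2 = (+0.1075, -0.1075, 0)
  M3 = (-0.1075, -0.1075, 0)
Detected image corners:
  c0 = (481.408661, 349.261108) px
  c1 = (555.274929, 356.680420) px
  c2 = (570.244154, 228.528857) px
  c3 = (498.102620, 208.579289) px
Planar DLT: solve 8×8 A·h = b for H (H[2,2]=1):
  H  [+568.55192 -81.61334 +527.97834]
  H  [+188.04917 +619.39672 +285.97039]
  H  [+0.43516 -0.01552 +1.00000]
B = K⁻¹H; ‖b₁‖=0.876194, ‖b₂‖=0.876194; λ = 2/(‖b₁‖+‖b₂‖) = 1.141300, sign → tz>0 ⇒ λ=+1.141300
r₁ = λ·B[:,0] = (+0.85638,+0.14126,+0.49665); r₂ = λ·B[:,1] = (-0.15271,+0.98811,-0.01771)
r₃ = r₁×r₂ = (-0.49324,-0.06068,+0.86777); SVD([r₁ r₂ r₃]) → R = UVᵀ:
  R  [+0.85638 -0.15271 -0.49324]
  R  [+0.14126 +0.98811 -0.06068]
  R  [+0.49665 -0.01771 +0.86777]
t = (+0.41724, +0.09275, +1.14130) m
tr R = 2.712265; θ = arccos((tr R − 1)/2) = 0.543058 rad = 31.115°
axis k = ((R−Rᵀ)₃₂, (R−Rᵀ)₁₃, (R−Rᵀ)₂₁) / (2 sinθ) = (+0.041577, -0.957793, +0.284437)
rvec = θ·k = (+0.022579, -0.520137, +0.154466)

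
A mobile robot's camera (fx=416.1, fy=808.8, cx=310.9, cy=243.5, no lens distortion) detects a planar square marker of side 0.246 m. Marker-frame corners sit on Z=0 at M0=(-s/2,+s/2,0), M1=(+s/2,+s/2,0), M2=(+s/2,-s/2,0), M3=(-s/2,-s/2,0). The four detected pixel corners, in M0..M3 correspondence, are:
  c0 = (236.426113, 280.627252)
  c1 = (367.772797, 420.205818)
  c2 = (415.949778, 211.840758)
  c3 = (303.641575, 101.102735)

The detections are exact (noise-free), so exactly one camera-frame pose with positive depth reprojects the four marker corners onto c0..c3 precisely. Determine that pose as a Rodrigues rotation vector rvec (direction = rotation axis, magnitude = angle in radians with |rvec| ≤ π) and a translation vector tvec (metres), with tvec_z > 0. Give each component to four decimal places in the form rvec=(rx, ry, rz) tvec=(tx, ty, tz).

Intrinsics K: fx=416.1, fy=808.8, cx=310.9, cy=243.5
Marker side s = 0.246 m; corners in marker frame (Z=0):
  M0 = (-0.1230, +0.1230, 0)
  M1 = (+0.1230, +0.1230, 0)
  M2 = (+0.1230, -0.1230, 0)
  M3 = (-0.1230, -0.1230, 0)
Detected image corners:
  c0 = (236.426113, 280.627252) px
  c1 = (367.772797, 420.205818) px
  c2 = (415.949778, 211.840758) px
  c3 = (303.641575, 101.102735) px
Planar DLT: solve 8×8 A·h = b for H (H[2,2]=1):
  H  [+442.56251 -468.83813 +332.33569]
  H  [+465.92101 +608.43162 +243.87843]
  H  [-0.14900 -0.70583 +1.00000]
B = K⁻¹H; ‖b₁‖=1.337236, ‖b₂‖=1.337236; λ = 2/(‖b₁‖+‖b₂‖) = 0.747811, sign → tz>0 ⇒ λ=+0.747811
r₁ = λ·B[:,0] = (+0.87862,+0.46433,-0.11142); r₂ = λ·B[:,1] = (-0.44821,+0.72146,-0.52782)
r₃ = r₁×r₂ = (-0.16470,+0.51370,+0.84201); SVD([r₁ r₂ r₃]) → R = UVᵀ:
  R  [+0.87862 -0.44821 -0.16470]
  R  [+0.46433 +0.72146 +0.51370]
  R  [-0.11142 -0.52782 +0.84201]
t = (+0.03852, +0.00035, +0.74781) m
tr R = 2.442097; θ = arccos((tr R − 1)/2) = 0.765482 rad = 43.859°
axis k = ((R−Rᵀ)₃₂, (R−Rᵀ)₁₃, (R−Rᵀ)₂₁) / (2 sinθ) = (-0.751587, -0.038443, +0.658513)
rvec = θ·k = (-0.575326, -0.029428, +0.504080)

rvec=(-0.5753, -0.0294, 0.5041) tvec=(0.0385, 0.0003, 0.7478)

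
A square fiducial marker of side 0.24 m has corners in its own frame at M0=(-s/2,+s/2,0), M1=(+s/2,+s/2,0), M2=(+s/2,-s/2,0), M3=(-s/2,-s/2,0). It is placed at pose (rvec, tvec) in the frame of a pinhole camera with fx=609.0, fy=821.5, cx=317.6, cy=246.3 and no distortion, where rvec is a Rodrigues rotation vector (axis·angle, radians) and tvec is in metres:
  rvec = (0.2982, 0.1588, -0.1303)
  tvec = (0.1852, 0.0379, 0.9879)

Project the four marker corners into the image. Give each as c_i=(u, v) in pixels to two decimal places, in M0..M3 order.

c0=(367.72, 375.60) c1=(512.83, 360.51) c2=(503.33, 168.57) c3=(348.58, 192.95)

Intrinsics K: fx=609.0, fy=821.5, cx=317.6, cy=246.3
Marker side s = 0.24 m; corners in marker frame (Z=0):
  M0 = (-0.1200, +0.1200, 0)
  M1 = (+0.1200, +0.1200, 0)
  M2 = (+0.1200, -0.1200, 0)
  M3 = (-0.1200, -0.1200, 0)
rvec = (0.2982, 0.1588, -0.1303), |rvec| = θ = 0.36210 rad = 20.747°
Rodrigues: sinθ=0.35424, 1−cosθ=0.06485; R = I + sinθ·[k]× + (1−cosθ)·[k]×²:
    [+0.97913 +0.15089 +0.13614]
    [-0.10405 +0.94763 -0.30196]
    [-0.17457 +0.28149 +0.94355]
t = (0.1852, 0.0379, 0.9879) m
M0: Pc = R·M0+t = (+0.08581, +0.16410, +1.04263); u = 609.0·(+0.08581)/1.04263 + 317.6 = 367.7224, v = 821.5·(+0.16410)/1.04263 + 246.3 = 375.5976
M1: Pc = R·M1+t = (+0.32080, +0.13913, +1.00073); u = 609.0·(+0.32080)/1.00073 + 317.6 = 512.8262, v = 821.5·(+0.13913)/1.00073 + 246.3 = 360.5109
M2: Pc = R·M2+t = (+0.28459, -0.08830, +0.93317); u = 609.0·(+0.28459)/0.93317 + 317.6 = 503.3263, v = 821.5·(-0.08830)/0.93317 + 246.3 = 168.5658
M3: Pc = R·M3+t = (+0.04960, -0.06333, +0.97507); u = 609.0·(+0.04960)/0.97507 + 317.6 = 348.5770, v = 821.5·(-0.06333)/0.97507 + 246.3 = 192.9452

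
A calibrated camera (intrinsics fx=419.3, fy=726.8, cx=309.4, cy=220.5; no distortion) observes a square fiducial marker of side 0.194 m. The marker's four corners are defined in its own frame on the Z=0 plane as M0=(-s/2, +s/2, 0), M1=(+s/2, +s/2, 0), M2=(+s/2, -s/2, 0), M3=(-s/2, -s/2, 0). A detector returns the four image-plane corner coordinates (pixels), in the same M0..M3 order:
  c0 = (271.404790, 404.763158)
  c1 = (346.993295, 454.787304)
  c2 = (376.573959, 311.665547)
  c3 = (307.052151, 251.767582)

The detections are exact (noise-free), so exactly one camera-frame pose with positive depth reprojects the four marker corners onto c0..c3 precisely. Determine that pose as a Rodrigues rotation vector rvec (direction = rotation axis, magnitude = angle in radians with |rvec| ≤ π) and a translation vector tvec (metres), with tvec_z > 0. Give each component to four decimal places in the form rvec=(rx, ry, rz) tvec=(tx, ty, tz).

Intrinsics K: fx=419.3, fy=726.8, cx=309.4, cy=220.5
Marker side s = 0.194 m; corners in marker frame (Z=0):
  M0 = (-0.0970, +0.0970, 0)
  M1 = (+0.0970, +0.0970, 0)
  M2 = (+0.0970, -0.0970, 0)
  M3 = (-0.0970, -0.0970, 0)
Detected image corners:
  c0 = (271.404790, 404.763158) px
  c1 = (346.993295, 454.787304) px
  c2 = (376.573959, 311.665547) px
  c3 = (307.052151, 251.767582) px
Planar DLT: solve 8×8 A·h = b for H (H[2,2]=1):
  H  [+514.16146 -244.58645 +327.40001]
  H  [+437.46941 +677.83034 +355.19520]
  H  [+0.43171 -0.23695 +1.00000]
B = K⁻¹H; ‖b₁‖=1.109972, ‖b₂‖=1.109972; λ = 2/(‖b₁‖+‖b₂‖) = 0.900924, sign → tz>0 ⇒ λ=+0.900924
r₁ = λ·B[:,0] = (+0.81775,+0.42428,+0.38894); r₂ = λ·B[:,1] = (-0.36801,+0.90499,-0.21347)
r₃ = r₁×r₂ = (-0.44256,+0.03143,+0.89619); SVD([r₁ r₂ r₃]) → R = UVᵀ:
  R  [+0.81775 -0.36801 -0.44256]
  R  [+0.42428 +0.90499 +0.03143]
  R  [+0.38894 -0.21347 +0.89619]
t = (+0.03868, +0.16696, +0.90092) m
tr R = 2.618925; θ = arccos((tr R − 1)/2) = 0.627561 rad = 35.957°
axis k = ((R−Rᵀ)₃₂, (R−Rᵀ)₁₃, (R−Rᵀ)₂₁) / (2 sinθ) = (-0.208546, -0.708053, +0.674663)
rvec = θ·k = (-0.130875, -0.444346, +0.423392)

rvec=(-0.1309, -0.4443, 0.4234) tvec=(0.0387, 0.1670, 0.9009)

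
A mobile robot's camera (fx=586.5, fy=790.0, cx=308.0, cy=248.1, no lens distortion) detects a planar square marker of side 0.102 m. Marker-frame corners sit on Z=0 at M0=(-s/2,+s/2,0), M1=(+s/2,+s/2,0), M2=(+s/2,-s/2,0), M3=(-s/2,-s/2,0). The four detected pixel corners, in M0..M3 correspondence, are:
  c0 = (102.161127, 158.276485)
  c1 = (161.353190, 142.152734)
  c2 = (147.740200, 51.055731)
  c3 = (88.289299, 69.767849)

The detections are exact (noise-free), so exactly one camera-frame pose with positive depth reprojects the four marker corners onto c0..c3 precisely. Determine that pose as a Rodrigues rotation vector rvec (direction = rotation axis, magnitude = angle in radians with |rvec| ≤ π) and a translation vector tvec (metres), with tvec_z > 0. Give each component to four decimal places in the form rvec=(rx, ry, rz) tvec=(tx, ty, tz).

rvec=(0.1133, 0.2290, -0.1663) tvec=(-0.2798, -0.1613, 0.8945)

Intrinsics K: fx=586.5, fy=790.0, cx=308.0, cy=248.1
Marker side s = 0.102 m; corners in marker frame (Z=0):
  M0 = (-0.0510, +0.0510, 0)
  M1 = (+0.0510, +0.0510, 0)
  M2 = (+0.0510, -0.0510, 0)
  M3 = (-0.0510, -0.0510, 0)
Detected image corners:
  c0 = (102.161127, 158.276485) px
  c1 = (161.353190, 142.152734) px
  c2 = (147.740200, 51.055731) px
  c3 = (88.289299, 69.767849) px
Planar DLT: solve 8×8 A·h = b for H (H[2,2]=1):
  H  [+548.79574 +147.68278 +124.52519]
  H  [-198.34019 +891.15880 +105.66699]
  H  [-0.26249 +0.10358 +1.00000]
B = K⁻¹H; ‖b₁‖=1.117971, ‖b₂‖=1.117971; λ = 2/(‖b₁‖+‖b₂‖) = 0.894478, sign → tz>0 ⇒ λ=+0.894478
r₁ = λ·B[:,0] = (+0.96027,-0.15084,-0.23479); r₂ = λ·B[:,1] = (+0.17658,+0.97992,+0.09265)
r₃ = r₁×r₂ = (+0.21610,-0.13043,+0.96762); SVD([r₁ r₂ r₃]) → R = UVᵀ:
  R  [+0.96027 +0.17658 +0.21610]
  R  [-0.15084 +0.97992 -0.13043]
  R  [-0.23479 +0.09265 +0.96762]
t = (-0.27982, -0.16127, +0.89448) m
tr R = 2.907810; θ = arccos((tr R − 1)/2) = 0.304807 rad = 17.464°
axis k = ((R−Rᵀ)₃₂, (R−Rᵀ)₁₃, (R−Rᵀ)₂₁) / (2 sinθ) = (+0.371674, +0.751200, -0.545487)
rvec = θ·k = (+0.113289, +0.228971, -0.166268)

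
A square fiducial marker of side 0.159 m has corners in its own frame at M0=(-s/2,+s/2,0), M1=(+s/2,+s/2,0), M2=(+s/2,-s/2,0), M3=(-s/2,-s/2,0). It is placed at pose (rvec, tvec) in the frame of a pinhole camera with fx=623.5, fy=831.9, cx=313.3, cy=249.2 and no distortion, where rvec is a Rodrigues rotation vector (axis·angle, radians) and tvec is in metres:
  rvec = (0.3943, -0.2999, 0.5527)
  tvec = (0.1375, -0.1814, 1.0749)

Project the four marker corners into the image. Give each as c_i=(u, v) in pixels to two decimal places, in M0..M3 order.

Intrinsics K: fx=623.5, fy=831.9, cx=313.3, cy=249.2
Marker side s = 0.159 m; corners in marker frame (Z=0):
  M0 = (-0.0795, +0.0795, 0)
  M1 = (+0.0795, +0.0795, 0)
  M2 = (+0.0795, -0.0795, 0)
  M3 = (-0.0795, -0.0795, 0)
rvec = (0.3943, -0.2999, 0.5527), |rvec| = θ = 0.74222 rad = 42.526°
Rodrigues: sinθ=0.67593, 1−cosθ=0.26303; R = I + sinθ·[k]× + (1−cosθ)·[k]×²:
    [+0.81120 -0.55979 -0.16906]
    [+0.44687 +0.77991 -0.43822]
    [+0.37717 +0.27994 +0.88282]
t = (0.1375, -0.1814, 1.0749) m
M0: Pc = R·M0+t = (+0.02851, -0.15492, +1.06717); u = 623.5·(+0.02851)/1.06717 + 313.3 = 329.9547, v = 831.9·(-0.15492)/1.06717 + 249.2 = 128.4314
M1: Pc = R·M1+t = (+0.15749, -0.08387, +1.12714); u = 623.5·(+0.15749)/1.12714 + 313.3 = 400.4171, v = 831.9·(-0.08387)/1.12714 + 249.2 = 187.2983
M2: Pc = R·M2+t = (+0.24649, -0.20788, +1.08263); u = 623.5·(+0.24649)/1.08263 + 313.3 = 455.2591, v = 831.9·(-0.20788)/1.08263 + 249.2 = 89.4661
M3: Pc = R·M3+t = (+0.11751, -0.27893, +1.02266); u = 623.5·(+0.11751)/1.02266 + 313.3 = 384.9459, v = 831.9·(-0.27893)/1.02266 + 249.2 = 22.3001

c0=(329.95, 128.43) c1=(400.42, 187.30) c2=(455.26, 89.47) c3=(384.95, 22.30)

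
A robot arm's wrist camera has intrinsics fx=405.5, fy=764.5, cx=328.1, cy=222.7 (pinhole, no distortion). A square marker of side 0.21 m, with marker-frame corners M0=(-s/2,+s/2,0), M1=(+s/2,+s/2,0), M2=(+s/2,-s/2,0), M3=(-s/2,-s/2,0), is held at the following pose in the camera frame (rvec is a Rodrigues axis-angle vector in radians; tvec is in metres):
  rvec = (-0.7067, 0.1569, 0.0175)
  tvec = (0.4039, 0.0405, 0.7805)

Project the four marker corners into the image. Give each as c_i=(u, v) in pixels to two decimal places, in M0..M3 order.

Intrinsics K: fx=405.5, fy=764.5, cx=328.1, cy=222.7
Marker side s = 0.21 m; corners in marker frame (Z=0):
  M0 = (-0.1050, +0.1050, 0)
  M1 = (+0.1050, +0.1050, 0)
  M2 = (+0.1050, -0.1050, 0)
  M3 = (-0.1050, -0.1050, 0)
rvec = (-0.7067, 0.1569, 0.0175), |rvec| = θ = 0.72412 rad = 41.489°
Rodrigues: sinθ=0.66248, 1−cosθ=0.25092; R = I + sinθ·[k]× + (1−cosθ)·[k]×²:
    [+0.98807 -0.06907 +0.13763]
    [-0.03705 +0.76086 +0.64785]
    [-0.14946 -0.64523 +0.74923]
t = (0.4039, 0.0405, 0.7805) m
M0: Pc = R·M0+t = (+0.29290, +0.12428, +0.72844); u = 405.5·(+0.29290)/0.72844 + 328.1 = 491.1473, v = 764.5·(+0.12428)/0.72844 + 222.7 = 353.1323
M1: Pc = R·M1+t = (+0.50040, +0.11650, +0.69706); u = 405.5·(+0.50040)/0.69706 + 328.1 = 619.1953, v = 764.5·(+0.11650)/0.69706 + 222.7 = 350.4721
M2: Pc = R·M2+t = (+0.51490, -0.04328, +0.83256); u = 405.5·(+0.51490)/0.83256 + 328.1 = 578.8845, v = 764.5·(-0.04328)/0.83256 + 222.7 = 182.9570
M3: Pc = R·M3+t = (+0.30740, -0.03550, +0.86394); u = 405.5·(+0.30740)/0.86394 + 328.1 = 472.3835, v = 764.5·(-0.03550)/0.86394 + 222.7 = 191.2858

c0=(491.15, 353.13) c1=(619.20, 350.47) c2=(578.88, 182.96) c3=(472.38, 191.29)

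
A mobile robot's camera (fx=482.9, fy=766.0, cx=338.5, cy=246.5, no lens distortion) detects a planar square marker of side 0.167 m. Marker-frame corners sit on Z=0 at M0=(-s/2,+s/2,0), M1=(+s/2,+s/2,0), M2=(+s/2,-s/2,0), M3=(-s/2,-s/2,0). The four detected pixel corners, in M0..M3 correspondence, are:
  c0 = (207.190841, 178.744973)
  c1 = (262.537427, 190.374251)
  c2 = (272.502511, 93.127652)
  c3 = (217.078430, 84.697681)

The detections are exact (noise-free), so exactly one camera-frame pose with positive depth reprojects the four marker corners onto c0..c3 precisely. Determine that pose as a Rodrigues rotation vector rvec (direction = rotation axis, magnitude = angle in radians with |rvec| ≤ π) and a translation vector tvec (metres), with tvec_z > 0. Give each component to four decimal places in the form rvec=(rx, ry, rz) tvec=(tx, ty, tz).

Intrinsics K: fx=482.9, fy=766.0, cx=338.5, cy=246.5
Marker side s = 0.167 m; corners in marker frame (Z=0):
  M0 = (-0.0835, +0.0835, 0)
  M1 = (+0.0835, +0.0835, 0)
  M2 = (+0.0835, -0.0835, 0)
  M3 = (-0.0835, -0.0835, 0)
Detected image corners:
  c0 = (207.190841, 178.744973) px
  c1 = (262.537427, 190.374251) px
  c2 = (272.502511, 93.127652) px
  c3 = (217.078430, 84.697681) px
Planar DLT: solve 8×8 A·h = b for H (H[2,2]=1):
  H  [+284.29251 -65.91336 +239.38190]
  H  [+33.03587 +568.88484 +136.54559]
  H  [-0.19746 -0.02701 +1.00000]
B = K⁻¹H; ‖b₁‖=0.760983, ‖b₂‖=0.760983; λ = 2/(‖b₁‖+‖b₂‖) = 1.314090, sign → tz>0 ⇒ λ=+1.314090
r₁ = λ·B[:,0] = (+0.95552,+0.14018,-0.25948); r₂ = λ·B[:,1] = (-0.15449,+0.98736,-0.03550)
r₃ = r₁×r₂ = (+0.25123,+0.07400,+0.96510); SVD([r₁ r₂ r₃]) → R = UVᵀ:
  R  [+0.95552 -0.15449 +0.25123]
  R  [+0.14018 +0.98736 +0.07400]
  R  [-0.25948 -0.03550 +0.96510]
t = (-0.26972, -0.18863, +1.31409) m
tr R = 2.907973; θ = arccos((tr R − 1)/2) = 0.304535 rad = 17.449°
axis k = ((R−Rᵀ)₃₂, (R−Rᵀ)₁₃, (R−Rᵀ)₂₁) / (2 sinθ) = (-0.182588, +0.851609, +0.491348)
rvec = θ·k = (-0.055605, +0.259345, +0.149633)

rvec=(-0.0556, 0.2593, 0.1496) tvec=(-0.2697, -0.1886, 1.3141)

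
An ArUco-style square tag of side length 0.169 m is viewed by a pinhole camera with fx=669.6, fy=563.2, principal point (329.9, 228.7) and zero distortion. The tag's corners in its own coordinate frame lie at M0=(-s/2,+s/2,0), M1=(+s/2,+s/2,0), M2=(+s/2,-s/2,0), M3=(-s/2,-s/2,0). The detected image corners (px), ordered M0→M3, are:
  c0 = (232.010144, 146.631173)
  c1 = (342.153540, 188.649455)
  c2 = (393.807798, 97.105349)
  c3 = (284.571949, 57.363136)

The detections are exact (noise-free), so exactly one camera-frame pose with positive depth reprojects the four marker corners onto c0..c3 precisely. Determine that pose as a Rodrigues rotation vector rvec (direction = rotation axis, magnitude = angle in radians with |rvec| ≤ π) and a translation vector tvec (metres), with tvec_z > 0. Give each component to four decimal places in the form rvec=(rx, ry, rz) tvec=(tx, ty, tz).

Intrinsics K: fx=669.6, fy=563.2, cx=329.9, cy=228.7
Marker side s = 0.169 m; corners in marker frame (Z=0):
  M0 = (-0.0845, +0.0845, 0)
  M1 = (+0.0845, +0.0845, 0)
  M2 = (+0.0845, -0.0845, 0)
  M3 = (-0.0845, -0.0845, 0)
Detected image corners:
  c0 = (232.010144, 146.631173) px
  c1 = (342.153540, 188.649455) px
  c2 = (393.807798, 97.105349) px
  c3 = (284.571949, 57.363136) px
Planar DLT: solve 8×8 A·h = b for H (H[2,2]=1):
  H  [+616.33550 -339.21638 +312.86898]
  H  [+229.05573 +522.82094 +121.88050]
  H  [-0.10441 -0.09856 +1.00000]
B = K⁻¹H; ‖b₁‖=1.075716, ‖b₂‖=1.075716; λ = 2/(‖b₁‖+‖b₂‖) = 0.929613, sign → tz>0 ⇒ λ=+0.929613
r₁ = λ·B[:,0] = (+0.90348,+0.41749,-0.09706); r₂ = λ·B[:,1] = (-0.42580,+0.90017,-0.09162)
r₃ = r₁×r₂ = (+0.04912,+0.12410,+0.99105); SVD([r₁ r₂ r₃]) → R = UVᵀ:
  R  [+0.90348 -0.42580 +0.04912]
  R  [+0.41749 +0.90017 +0.12410]
  R  [-0.09706 -0.09162 +0.99105]
t = (-0.02364, -0.17632, +0.92961) m
tr R = 2.794704; θ = arccos((tr R − 1)/2) = 0.457064 rad = 26.188°
axis k = ((R−Rᵀ)₃₂, (R−Rᵀ)₁₃, (R−Rᵀ)₂₁) / (2 sinθ) = (-0.244406, +0.165612, +0.955426)
rvec = θ·k = (-0.111709, +0.075696, +0.436691)

rvec=(-0.1117, 0.0757, 0.4367) tvec=(-0.0236, -0.1763, 0.9296)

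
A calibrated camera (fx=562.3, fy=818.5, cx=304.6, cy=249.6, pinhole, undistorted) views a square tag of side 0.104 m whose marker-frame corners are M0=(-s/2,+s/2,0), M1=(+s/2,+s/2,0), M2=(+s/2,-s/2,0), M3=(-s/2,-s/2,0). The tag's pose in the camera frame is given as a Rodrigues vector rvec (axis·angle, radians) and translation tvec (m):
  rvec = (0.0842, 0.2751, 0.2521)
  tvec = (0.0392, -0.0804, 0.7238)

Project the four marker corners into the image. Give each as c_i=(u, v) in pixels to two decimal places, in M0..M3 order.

Intrinsics K: fx=562.3, fy=818.5, cx=304.6, cy=249.6
Marker side s = 0.104 m; corners in marker frame (Z=0):
  M0 = (-0.0520, +0.0520, 0)
  M1 = (+0.0520, +0.0520, 0)
  M2 = (+0.0520, -0.0520, 0)
  M3 = (-0.0520, -0.0520, 0)
rvec = (0.0842, 0.2751, 0.2521), |rvec| = θ = 0.38252 rad = 21.917°
Rodrigues: sinθ=0.37326, 1−cosθ=0.07227; R = I + sinθ·[k]× + (1−cosθ)·[k]×²:
    [+0.93123 -0.23456 +0.27892]
    [+0.25744 +0.96511 -0.04791]
    [-0.25796 +0.11642 +0.95912]
t = (0.0392, -0.0804, 0.7238) m
M0: Pc = R·M0+t = (-0.02142, -0.04360, +0.74327); u = 562.3·(-0.02142)/0.74327 + 304.6 = 288.3947, v = 818.5·(-0.04360)/0.74327 + 249.6 = 201.5855
M1: Pc = R·M1+t = (+0.07543, -0.01683, +0.71644); u = 562.3·(+0.07543)/0.71644 + 304.6 = 363.7991, v = 818.5·(-0.01683)/0.71644 + 249.6 = 230.3751
M2: Pc = R·M2+t = (+0.09982, -0.11720, +0.70433); u = 562.3·(+0.09982)/0.70433 + 304.6 = 384.2913, v = 818.5·(-0.11720)/0.70433 + 249.6 = 113.4041
M3: Pc = R·M3+t = (+0.00297, -0.14397, +0.73116); u = 562.3·(+0.00297)/0.73116 + 304.6 = 306.8864, v = 818.5·(-0.14397)/0.73116 + 249.6 = 88.4296

c0=(288.39, 201.59) c1=(363.80, 230.38) c2=(384.29, 113.40) c3=(306.89, 88.43)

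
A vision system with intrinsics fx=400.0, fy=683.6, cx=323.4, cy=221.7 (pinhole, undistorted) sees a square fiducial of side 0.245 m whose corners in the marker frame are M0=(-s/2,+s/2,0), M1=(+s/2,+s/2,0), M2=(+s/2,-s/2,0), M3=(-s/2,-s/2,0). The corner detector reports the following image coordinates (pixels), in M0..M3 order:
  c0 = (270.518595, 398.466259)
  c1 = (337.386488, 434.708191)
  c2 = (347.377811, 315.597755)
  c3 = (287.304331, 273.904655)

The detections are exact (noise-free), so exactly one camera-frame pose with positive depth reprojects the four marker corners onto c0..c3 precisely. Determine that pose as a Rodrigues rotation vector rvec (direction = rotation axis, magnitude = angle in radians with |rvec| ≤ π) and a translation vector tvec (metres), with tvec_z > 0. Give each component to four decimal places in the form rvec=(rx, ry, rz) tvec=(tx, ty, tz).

rvec=(-0.4581, -0.5072, 0.2998) tvec=(-0.0369, 0.2530, 1.3109)

Intrinsics K: fx=400.0, fy=683.6, cx=323.4, cy=221.7
Marker side s = 0.245 m; corners in marker frame (Z=0):
  M0 = (-0.1225, +0.1225, 0)
  M1 = (+0.1225, +0.1225, 0)
  M2 = (+0.1225, -0.1225, 0)
  M3 = (-0.1225, -0.1225, 0)
Detected image corners:
  c0 = (270.518595, 398.466259) px
  c1 = (337.386488, 434.708191) px
  c2 = (347.377811, 315.597755) px
  c3 = (287.304331, 273.904655) px
Planar DLT: solve 8×8 A·h = b for H (H[2,2]=1):
  H  [+352.24279 -170.07636 +312.12689]
  H  [+266.96884 +364.13241 +353.60479]
  H  [+0.30199 -0.37323 +1.00000]
B = K⁻¹H; ‖b₁‖=0.762807, ‖b₂‖=0.762807; λ = 2/(‖b₁‖+‖b₂‖) = 1.310947, sign → tz>0 ⇒ λ=+1.310947
r₁ = λ·B[:,0] = (+0.83435,+0.38358,+0.39590); r₂ = λ·B[:,1] = (-0.16182,+0.85698,-0.48928)
r₃ = r₁×r₂ = (-0.52695,+0.34417,+0.77709); SVD([r₁ r₂ r₃]) → R = UVᵀ:
  R  [+0.83435 -0.16182 -0.52695]
  R  [+0.38358 +0.85698 +0.34417]
  R  [+0.39590 -0.48928 +0.77709]
t = (-0.03695, +0.25296, +1.31095) m
tr R = 2.468420; θ = arccos((tr R − 1)/2) = 0.746294 rad = 42.760°
axis k = ((R−Rᵀ)₃₂, (R−Rᵀ)₁₃, (R−Rᵀ)₂₁) / (2 sinθ) = (-0.613805, -0.679641, +0.401661)
rvec = θ·k = (-0.458079, -0.507212, +0.299757)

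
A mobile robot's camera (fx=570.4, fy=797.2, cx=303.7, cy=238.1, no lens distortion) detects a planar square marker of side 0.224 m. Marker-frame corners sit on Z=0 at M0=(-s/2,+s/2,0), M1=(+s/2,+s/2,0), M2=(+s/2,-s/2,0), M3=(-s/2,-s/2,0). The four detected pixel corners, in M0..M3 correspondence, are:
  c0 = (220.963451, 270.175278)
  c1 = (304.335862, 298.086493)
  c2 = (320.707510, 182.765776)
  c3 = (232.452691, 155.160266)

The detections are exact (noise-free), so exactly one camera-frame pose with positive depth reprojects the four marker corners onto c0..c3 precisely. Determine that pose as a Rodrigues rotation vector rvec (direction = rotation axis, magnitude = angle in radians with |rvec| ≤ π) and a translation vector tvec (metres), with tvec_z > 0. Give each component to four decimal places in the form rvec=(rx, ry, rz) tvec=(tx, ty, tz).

rvec=(0.3441, 0.1402, 0.2070) tvec=(-0.0871, -0.0182, 1.4352)

Intrinsics K: fx=570.4, fy=797.2, cx=303.7, cy=238.1
Marker side s = 0.224 m; corners in marker frame (Z=0):
  M0 = (-0.1120, +0.1120, 0)
  M1 = (+0.1120, +0.1120, 0)
  M2 = (+0.1120, -0.1120, 0)
  M3 = (-0.1120, -0.1120, 0)
Detected image corners:
  c0 = (220.963451, 270.175278) px
  c1 = (304.335862, 298.086493) px
  c2 = (320.707510, 182.765776) px
  c3 = (232.452691, 155.160266) px
Planar DLT: solve 8×8 A·h = b for H (H[2,2]=1):
  H  [+363.84144 +3.30024 +269.08772]
  H  [+108.00932 +569.09324 +228.00216]
  H  [-0.07032 +0.24258 +1.00000]
B = K⁻¹H; ‖b₁‖=0.696762, ‖b₂‖=0.696762; λ = 2/(‖b₁‖+‖b₂‖) = 1.435210, sign → tz>0 ⇒ λ=+1.435210
r₁ = λ·B[:,0] = (+0.96921,+0.22459,-0.10092); r₂ = λ·B[:,1] = (-0.17707,+0.92056,+0.34816)
r₃ = r₁×r₂ = (+0.17110,-0.31957,+0.93199); SVD([r₁ r₂ r₃]) → R = UVᵀ:
  R  [+0.96921 -0.17707 +0.17110]
  R  [+0.22459 +0.92056 -0.31957]
  R  [-0.10092 +0.34816 +0.93199]
t = (-0.08709, -0.01818, +1.43521) m
tr R = 2.821762; θ = arccos((tr R − 1)/2) = 0.425382 rad = 24.373°
axis k = ((R−Rᵀ)₃₂, (R−Rᵀ)₁₃, (R−Rᵀ)₂₁) / (2 sinθ) = (+0.809033, +0.329587, +0.486661)
rvec = θ·k = (+0.344148, +0.140200, +0.207017)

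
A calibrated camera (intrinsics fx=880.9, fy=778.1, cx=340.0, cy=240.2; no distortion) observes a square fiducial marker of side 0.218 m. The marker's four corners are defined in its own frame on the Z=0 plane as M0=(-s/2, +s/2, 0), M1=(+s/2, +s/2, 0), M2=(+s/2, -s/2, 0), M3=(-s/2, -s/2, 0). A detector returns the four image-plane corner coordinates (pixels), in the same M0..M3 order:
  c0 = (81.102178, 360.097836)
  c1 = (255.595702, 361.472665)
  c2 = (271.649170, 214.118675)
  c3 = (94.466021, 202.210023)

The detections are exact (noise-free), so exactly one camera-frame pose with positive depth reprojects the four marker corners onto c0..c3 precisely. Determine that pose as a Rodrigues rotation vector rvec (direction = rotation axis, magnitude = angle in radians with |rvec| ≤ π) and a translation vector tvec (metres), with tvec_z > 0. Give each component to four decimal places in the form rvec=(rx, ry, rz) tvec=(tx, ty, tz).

rvec=(0.1226, -0.3446, 0.0848) tvec=(-0.2004, 0.0635, 1.0938)

Intrinsics K: fx=880.9, fy=778.1, cx=340.0, cy=240.2
Marker side s = 0.218 m; corners in marker frame (Z=0):
  M0 = (-0.1090, +0.1090, 0)
  M1 = (+0.1090, +0.1090, 0)
  M2 = (+0.1090, -0.1090, 0)
  M3 = (-0.1090, -0.1090, 0)
Detected image corners:
  c0 = (81.102178, 360.097836) px
  c1 = (255.595702, 361.472665) px
  c2 = (271.649170, 214.118675) px
  c3 = (94.466021, 202.210023) px
Planar DLT: solve 8×8 A·h = b for H (H[2,2]=1):
  H  [+861.42505 -50.76107 +178.61998]
  H  [+119.08663 +726.66754 +285.38888]
  H  [+0.31241 +0.09630 +1.00000]
B = K⁻¹H; ‖b₁‖=0.914214, ‖b₂‖=0.914214; λ = 2/(‖b₁‖+‖b₂‖) = 1.093836, sign → tz>0 ⇒ λ=+1.093836
r₁ = λ·B[:,0] = (+0.93776,+0.06192,+0.34173); r₂ = λ·B[:,1] = (-0.10369,+0.98902,+0.10533)
r₃ = r₁×r₂ = (-0.33145,-0.13421,+0.93388); SVD([r₁ r₂ r₃]) → R = UVᵀ:
  R  [+0.93776 -0.10369 -0.33145]
  R  [+0.06192 +0.98902 -0.13421]
  R  [+0.34173 +0.10533 +0.93388]
t = (-0.20039, +0.06353, +1.09384) m
tr R = 2.860651; θ = arccos((tr R − 1)/2) = 0.375497 rad = 21.514°
axis k = ((R−Rᵀ)₃₂, (R−Rᵀ)₁₃, (R−Rᵀ)₂₁) / (2 sinθ) = (+0.326591, -0.917802, +0.225782)
rvec = θ·k = (+0.122634, -0.344632, +0.084781)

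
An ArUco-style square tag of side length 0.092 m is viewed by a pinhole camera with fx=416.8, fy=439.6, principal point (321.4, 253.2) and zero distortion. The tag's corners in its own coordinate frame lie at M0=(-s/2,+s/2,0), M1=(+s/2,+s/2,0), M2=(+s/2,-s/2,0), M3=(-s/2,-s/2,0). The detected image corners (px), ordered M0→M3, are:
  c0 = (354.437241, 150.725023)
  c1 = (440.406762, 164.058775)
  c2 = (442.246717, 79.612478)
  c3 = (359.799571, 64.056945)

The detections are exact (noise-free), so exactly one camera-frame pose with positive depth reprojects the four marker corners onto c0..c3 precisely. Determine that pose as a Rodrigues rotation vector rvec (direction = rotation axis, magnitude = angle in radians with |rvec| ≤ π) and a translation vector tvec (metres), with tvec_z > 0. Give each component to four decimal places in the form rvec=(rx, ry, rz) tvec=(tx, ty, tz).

rvec=(-0.1854, -0.1652, 0.0924) tvec=(0.0818, -0.1376, 0.4343)

Intrinsics K: fx=416.8, fy=439.6, cx=321.4, cy=253.2
Marker side s = 0.092 m; corners in marker frame (Z=0):
  M0 = (-0.0460, +0.0460, 0)
  M1 = (+0.0460, +0.0460, 0)
  M2 = (+0.0460, -0.0460, 0)
  M3 = (-0.0460, -0.0460, 0)
Detected image corners:
  c0 = (354.437241, 150.725023) px
  c1 = (440.406762, 164.058775) px
  c2 = (442.246717, 79.612478) px
  c3 = (359.799571, 64.056945) px
Planar DLT: solve 8×8 A·h = b for H (H[2,2]=1):
  H  [+1057.22501 -214.25640 +399.94934]
  H  [+198.10529 +879.40776 +113.86703]
  H  [+0.35645 -0.43942 +1.00000]
B = K⁻¹H; ‖b₁‖=2.302687, ‖b₂‖=2.302687; λ = 2/(‖b₁‖+‖b₂‖) = 0.434275, sign → tz>0 ⇒ λ=+0.434275
r₁ = λ·B[:,0] = (+0.98218,+0.10655,+0.15480); r₂ = λ·B[:,1] = (-0.07609,+0.97867,-0.19083)
r₃ = r₁×r₂ = (-0.17183,+0.17565,+0.96934); SVD([r₁ r₂ r₃]) → R = UVᵀ:
  R  [+0.98218 -0.07609 -0.17183]
  R  [+0.10655 +0.97867 +0.17565]
  R  [+0.15480 -0.19083 +0.96934]
t = (+0.08184, -0.13765, +0.43428) m
tr R = 2.930194; θ = arccos((tr R − 1)/2) = 0.264982 rad = 15.182°
axis k = ((R−Rᵀ)₃₂, (R−Rᵀ)₁₃, (R−Rᵀ)₂₁) / (2 sinθ) = (-0.699683, -0.623592, +0.348680)
rvec = θ·k = (-0.185403, -0.165241, +0.092394)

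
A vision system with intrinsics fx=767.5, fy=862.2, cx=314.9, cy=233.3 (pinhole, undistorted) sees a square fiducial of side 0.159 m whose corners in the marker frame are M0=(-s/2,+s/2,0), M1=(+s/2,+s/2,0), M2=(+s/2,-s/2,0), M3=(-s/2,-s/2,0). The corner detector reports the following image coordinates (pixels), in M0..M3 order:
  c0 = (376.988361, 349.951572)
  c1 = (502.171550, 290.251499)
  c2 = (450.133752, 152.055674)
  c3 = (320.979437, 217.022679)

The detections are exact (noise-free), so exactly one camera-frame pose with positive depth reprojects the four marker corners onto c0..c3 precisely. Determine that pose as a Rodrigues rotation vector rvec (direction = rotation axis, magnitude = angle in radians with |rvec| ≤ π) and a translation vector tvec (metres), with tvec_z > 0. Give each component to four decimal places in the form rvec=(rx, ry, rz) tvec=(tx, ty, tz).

Intrinsics K: fx=767.5, fy=862.2, cx=314.9, cy=233.3
Marker side s = 0.159 m; corners in marker frame (Z=0):
  M0 = (-0.0795, +0.0795, 0)
  M1 = (+0.0795, +0.0795, 0)
  M2 = (+0.0795, -0.0795, 0)
  M3 = (-0.0795, -0.0795, 0)
Detected image corners:
  c0 = (376.988361, 349.951572) px
  c1 = (502.171550, 290.251499) px
  c2 = (450.133752, 152.055674) px
  c3 = (320.979437, 217.022679) px
Planar DLT: solve 8×8 A·h = b for H (H[2,2]=1):
  H  [+746.38452 +443.51224 +412.45614]
  H  [-424.22186 +915.79292 +253.99300]
  H  [-0.12887 +0.25115 +1.00000]
B = K⁻¹H; ‖b₁‖=1.130030, ‖b₂‖=1.130030; λ = 2/(‖b₁‖+‖b₂‖) = 0.884932, sign → tz>0 ⇒ λ=+0.884932
r₁ = λ·B[:,0] = (+0.90738,-0.40455,-0.11405); r₂ = λ·B[:,1] = (+0.42019,+0.87980,+0.22225)
r₃ = r₁×r₂ = (+0.01043,-0.24958,+0.96830); SVD([r₁ r₂ r₃]) → R = UVᵀ:
  R  [+0.90738 +0.42019 +0.01043]
  R  [-0.40455 +0.87980 -0.24958]
  R  [-0.11405 +0.22225 +0.96830]
t = (+0.11248, +0.02124, +0.88493) m
tr R = 2.755477; θ = arccos((tr R − 1)/2) = 0.499675 rad = 28.629°
axis k = ((R−Rᵀ)₃₂, (R−Rᵀ)₁₃, (R−Rᵀ)₂₁) / (2 sinθ) = (+0.492371, +0.129892, -0.860639)
rvec = θ·k = (+0.246025, +0.064904, -0.430040)

rvec=(0.2460, 0.0649, -0.4300) tvec=(0.1125, 0.0212, 0.8849)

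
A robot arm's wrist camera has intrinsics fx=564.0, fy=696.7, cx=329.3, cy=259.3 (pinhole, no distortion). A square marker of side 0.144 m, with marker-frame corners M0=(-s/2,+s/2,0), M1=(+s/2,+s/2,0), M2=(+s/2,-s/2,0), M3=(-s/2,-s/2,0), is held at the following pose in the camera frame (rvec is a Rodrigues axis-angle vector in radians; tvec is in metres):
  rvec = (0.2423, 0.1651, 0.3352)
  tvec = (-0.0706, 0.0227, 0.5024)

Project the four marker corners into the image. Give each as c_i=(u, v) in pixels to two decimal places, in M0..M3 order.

Intrinsics K: fx=564.0, fy=696.7, cx=329.3, cy=259.3
Marker side s = 0.144 m; corners in marker frame (Z=0):
  M0 = (-0.0720, +0.0720, 0)
  M1 = (+0.0720, +0.0720, 0)
  M2 = (+0.0720, -0.0720, 0)
  M3 = (-0.0720, -0.0720, 0)
rvec = (0.2423, 0.1651, 0.3352), |rvec| = θ = 0.44534 rad = 25.516°
Rodrigues: sinθ=0.43076, 1−cosθ=0.09754; R = I + sinθ·[k]× + (1−cosθ)·[k]×²:
    [+0.93134 -0.30456 +0.19964]
    [+0.34390 +0.91587 -0.20715]
    [-0.11975 +0.26159 +0.95772]
t = (-0.0706, 0.0227, 0.5024) m
M0: Pc = R·M0+t = (-0.15958, +0.06388, +0.52986); u = 564.0·(-0.15958)/0.52986 + 329.3 = 159.4322, v = 696.7·(+0.06388)/0.52986 + 259.3 = 343.2970
M1: Pc = R·M1+t = (-0.02547, +0.11340, +0.51261); u = 564.0·(-0.02547)/0.51261 + 329.3 = 301.2748, v = 696.7·(+0.11340)/0.51261 + 259.3 = 413.4289
M2: Pc = R·M2+t = (+0.01838, -0.01848, +0.47494); u = 564.0·(+0.01838)/0.47494 + 329.3 = 351.1316, v = 696.7·(-0.01848)/0.47494 + 259.3 = 232.1891
M3: Pc = R·M3+t = (-0.11573, -0.06800, +0.49219); u = 564.0·(-0.11573)/0.49219 + 329.3 = 196.6866, v = 696.7·(-0.06800)/0.49219 + 259.3 = 163.0397

c0=(159.43, 343.30) c1=(301.27, 413.43) c2=(351.13, 232.19) c3=(196.69, 163.04)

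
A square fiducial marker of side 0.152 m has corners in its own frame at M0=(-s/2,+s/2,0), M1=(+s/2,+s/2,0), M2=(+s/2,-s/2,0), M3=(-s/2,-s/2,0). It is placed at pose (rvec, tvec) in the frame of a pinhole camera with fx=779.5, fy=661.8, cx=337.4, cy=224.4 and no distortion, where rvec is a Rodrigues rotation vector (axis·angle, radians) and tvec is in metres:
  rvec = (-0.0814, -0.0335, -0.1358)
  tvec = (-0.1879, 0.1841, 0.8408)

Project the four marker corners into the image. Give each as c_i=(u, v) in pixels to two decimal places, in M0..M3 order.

Intrinsics K: fx=779.5, fy=661.8, cx=337.4, cy=224.4
Marker side s = 0.152 m; corners in marker frame (Z=0):
  M0 = (-0.0760, +0.0760, 0)
  M1 = (+0.0760, +0.0760, 0)
  M2 = (+0.0760, -0.0760, 0)
  M3 = (-0.0760, -0.0760, 0)
rvec = (-0.0814, -0.0335, -0.1358), |rvec| = θ = 0.16183 rad = 9.272°
Rodrigues: sinθ=0.16113, 1−cosθ=0.01307; R = I + sinθ·[k]× + (1−cosθ)·[k]×²:
    [+0.99024 +0.13657 -0.02784]
    [-0.13385 +0.98749 +0.08331]
    [+0.03887 -0.07878 +0.99613]
t = (-0.1879, 0.1841, 0.8408) m
M0: Pc = R·M0+t = (-0.25278, +0.26932, +0.83186); u = 779.5·(-0.25278)/0.83186 + 337.4 = 100.5315, v = 661.8·(+0.26932)/0.83186 + 224.4 = 438.6638
M1: Pc = R·M1+t = (-0.10226, +0.24898, +0.83777); u = 779.5·(-0.10226)/0.83777 + 337.4 = 242.2498, v = 661.8·(+0.24898)/0.83777 + 224.4 = 421.0812
M2: Pc = R·M2+t = (-0.12302, +0.09888, +0.84974); u = 779.5·(-0.12302)/0.84974 + 337.4 = 224.5481, v = 661.8·(+0.09888)/0.84974 + 224.4 = 301.4088
M3: Pc = R·M3+t = (-0.27354, +0.11922, +0.84383); u = 779.5·(-0.27354)/0.84383 + 337.4 = 84.7168, v = 661.8·(+0.11922)/0.84383 + 224.4 = 317.9040

c0=(100.53, 438.66) c1=(242.25, 421.08) c2=(224.55, 301.41) c3=(84.72, 317.90)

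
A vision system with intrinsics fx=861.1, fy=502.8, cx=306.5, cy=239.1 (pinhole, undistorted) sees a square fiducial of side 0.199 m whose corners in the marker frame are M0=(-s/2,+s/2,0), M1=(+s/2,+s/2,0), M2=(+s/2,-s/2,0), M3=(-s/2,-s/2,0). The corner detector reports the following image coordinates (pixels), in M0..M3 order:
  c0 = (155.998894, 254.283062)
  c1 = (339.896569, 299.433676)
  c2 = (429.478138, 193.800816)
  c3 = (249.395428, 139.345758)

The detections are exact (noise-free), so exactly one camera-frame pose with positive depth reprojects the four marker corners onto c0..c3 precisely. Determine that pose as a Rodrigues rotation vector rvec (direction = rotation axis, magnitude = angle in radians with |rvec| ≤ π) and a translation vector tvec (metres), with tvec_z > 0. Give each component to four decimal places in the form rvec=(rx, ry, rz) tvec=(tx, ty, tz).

rvec=(0.1425, -0.2983, 0.4379) tvec=(-0.0092, -0.0259, 0.8170)

Intrinsics K: fx=861.1, fy=502.8, cx=306.5, cy=239.1
Marker side s = 0.199 m; corners in marker frame (Z=0):
  M0 = (-0.0995, +0.0995, 0)
  M1 = (+0.0995, +0.0995, 0)
  M2 = (+0.0995, -0.0995, 0)
  M3 = (-0.0995, -0.0995, 0)
Detected image corners:
  c0 = (155.998894, 254.283062) px
  c1 = (339.896569, 299.433676) px
  c2 = (429.478138, 193.800816) px
  c3 = (249.395428, 139.345758) px
Planar DLT: solve 8×8 A·h = b for H (H[2,2]=1):
  H  [+1027.46910 -433.57754 +296.77174]
  H  [+335.26339 +572.77953 +223.14996]
  H  [+0.38429 +0.08785 +1.00000]
B = K⁻¹H; ‖b₁‖=1.223932, ‖b₂‖=1.223932; λ = 2/(‖b₁‖+‖b₂‖) = 0.817039, sign → tz>0 ⇒ λ=+0.817039
r₁ = λ·B[:,0] = (+0.86314,+0.39549,+0.31398); r₂ = λ·B[:,1] = (-0.43694,+0.89662,+0.07177)
r₃ = r₁×r₂ = (-0.25313,-0.19914,+0.94671); SVD([r₁ r₂ r₃]) → R = UVᵀ:
  R  [+0.86314 -0.43694 -0.25313]
  R  [+0.39549 +0.89662 -0.19914]
  R  [+0.31398 +0.07177 +0.94671]
t = (-0.00923, -0.02592, +0.81704) m
tr R = 2.706475; θ = arccos((tr R − 1)/2) = 0.548634 rad = 31.434°
axis k = ((R−Rᵀ)₃₂, (R−Rᵀ)₁₃, (R−Rᵀ)₂₁) / (2 sinθ) = (+0.259734, -0.543705, +0.798075)
rvec = θ·k = (+0.142499, -0.298295, +0.437851)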